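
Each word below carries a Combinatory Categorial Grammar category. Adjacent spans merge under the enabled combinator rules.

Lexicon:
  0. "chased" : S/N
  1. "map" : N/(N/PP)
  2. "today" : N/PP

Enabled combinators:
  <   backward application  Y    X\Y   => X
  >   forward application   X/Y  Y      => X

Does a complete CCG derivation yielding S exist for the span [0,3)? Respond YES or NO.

YES

[0,3] S   >
  [0,1] "chased" : S/N
  [1,3] N   >
    [1,2] "map" : N/(N/PP)
    [2,3] "today" : N/PP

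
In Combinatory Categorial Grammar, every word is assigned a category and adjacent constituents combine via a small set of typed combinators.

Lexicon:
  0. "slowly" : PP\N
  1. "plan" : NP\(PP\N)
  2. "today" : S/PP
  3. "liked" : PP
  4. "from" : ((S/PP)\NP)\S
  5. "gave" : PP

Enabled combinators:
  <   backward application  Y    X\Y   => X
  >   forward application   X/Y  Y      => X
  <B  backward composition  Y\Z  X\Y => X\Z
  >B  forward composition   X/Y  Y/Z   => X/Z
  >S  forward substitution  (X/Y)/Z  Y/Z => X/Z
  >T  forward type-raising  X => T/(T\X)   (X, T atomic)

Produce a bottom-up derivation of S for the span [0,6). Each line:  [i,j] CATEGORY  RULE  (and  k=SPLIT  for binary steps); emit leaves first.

[0,6] S   >
  [0,5] S/PP   <
    [0,2] NP   <
      [0,1] "slowly" : PP\N
      [1,2] "plan" : NP\(PP\N)
    [2,5] (S/PP)\NP   <
      [2,4] S   >
        [2,3] "today" : S/PP
        [3,4] "liked" : PP
      [4,5] "from" : ((S/PP)\NP)\S
  [5,6] "gave" : PP

[0,1] PP\N  lex  "slowly"
[1,2] NP\(PP\N)  lex  "plan"
[0,2] NP  <  k=1
[2,3] S/PP  lex  "today"
[3,4] PP  lex  "liked"
[2,4] S  >  k=3
[4,5] ((S/PP)\NP)\S  lex  "from"
[2,5] (S/PP)\NP  <  k=4
[0,5] S/PP  <  k=2
[5,6] PP  lex  "gave"
[0,6] S  >  k=5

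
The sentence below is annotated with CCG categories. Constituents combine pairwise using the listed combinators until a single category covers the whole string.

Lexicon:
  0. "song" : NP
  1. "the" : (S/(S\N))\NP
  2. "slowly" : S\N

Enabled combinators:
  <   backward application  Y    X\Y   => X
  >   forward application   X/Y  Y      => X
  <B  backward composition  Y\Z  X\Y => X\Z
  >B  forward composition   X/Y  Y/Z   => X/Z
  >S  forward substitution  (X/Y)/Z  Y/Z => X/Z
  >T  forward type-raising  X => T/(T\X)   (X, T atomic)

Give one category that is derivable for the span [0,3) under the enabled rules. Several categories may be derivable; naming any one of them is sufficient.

S

[0,3] S   >
  [0,2] S/(S\N)   <
    [0,1] "song" : NP
    [1,2] "the" : (S/(S\N))\NP
  [2,3] "slowly" : S\N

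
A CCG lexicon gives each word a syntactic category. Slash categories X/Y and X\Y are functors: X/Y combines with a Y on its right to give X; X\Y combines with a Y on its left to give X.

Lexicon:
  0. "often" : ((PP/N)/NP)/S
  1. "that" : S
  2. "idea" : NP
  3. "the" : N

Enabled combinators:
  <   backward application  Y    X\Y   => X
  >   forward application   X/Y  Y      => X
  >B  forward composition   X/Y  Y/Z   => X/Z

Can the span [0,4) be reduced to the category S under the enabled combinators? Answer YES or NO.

((PP/N)/NP)/S S NP N
CKY chart[0,4] = {PP}; S ∉ chart

NO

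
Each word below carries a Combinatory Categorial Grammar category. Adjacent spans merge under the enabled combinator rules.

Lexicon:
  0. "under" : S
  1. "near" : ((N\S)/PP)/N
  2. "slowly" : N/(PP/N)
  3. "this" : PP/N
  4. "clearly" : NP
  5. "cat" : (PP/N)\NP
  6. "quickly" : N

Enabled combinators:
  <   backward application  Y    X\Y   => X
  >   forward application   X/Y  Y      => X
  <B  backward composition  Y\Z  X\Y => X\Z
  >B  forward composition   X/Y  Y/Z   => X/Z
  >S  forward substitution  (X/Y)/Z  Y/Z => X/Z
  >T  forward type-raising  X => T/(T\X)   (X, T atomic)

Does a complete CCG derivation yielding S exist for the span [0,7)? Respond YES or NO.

S ((N\S)/PP)/N N/(PP/N) PP/N NP (PP/N)\NP N
CKY chart[0,7] = {N, N/(N\N), N/(PP\PP), NP/(NP\N), PP/(PP\N), S/(S\N)}; S ∉ chart

NO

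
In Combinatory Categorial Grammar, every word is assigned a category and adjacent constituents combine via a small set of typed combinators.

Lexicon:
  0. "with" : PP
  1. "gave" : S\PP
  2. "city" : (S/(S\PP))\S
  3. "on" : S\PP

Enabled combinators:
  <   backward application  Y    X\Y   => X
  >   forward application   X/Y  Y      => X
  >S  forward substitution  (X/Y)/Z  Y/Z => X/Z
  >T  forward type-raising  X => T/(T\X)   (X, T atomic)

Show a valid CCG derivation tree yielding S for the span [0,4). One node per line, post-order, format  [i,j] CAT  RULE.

[0,4] S   >
  [0,3] S/(S\PP)   <
    [0,2] S   <
      [0,1] "with" : PP
      [1,2] "gave" : S\PP
    [2,3] "city" : (S/(S\PP))\S
  [3,4] "on" : S\PP

[0,1] PP  lex  "with"
[1,2] S\PP  lex  "gave"
[0,2] S  <  k=1
[2,3] (S/(S\PP))\S  lex  "city"
[0,3] S/(S\PP)  <  k=2
[3,4] S\PP  lex  "on"
[0,4] S  >  k=3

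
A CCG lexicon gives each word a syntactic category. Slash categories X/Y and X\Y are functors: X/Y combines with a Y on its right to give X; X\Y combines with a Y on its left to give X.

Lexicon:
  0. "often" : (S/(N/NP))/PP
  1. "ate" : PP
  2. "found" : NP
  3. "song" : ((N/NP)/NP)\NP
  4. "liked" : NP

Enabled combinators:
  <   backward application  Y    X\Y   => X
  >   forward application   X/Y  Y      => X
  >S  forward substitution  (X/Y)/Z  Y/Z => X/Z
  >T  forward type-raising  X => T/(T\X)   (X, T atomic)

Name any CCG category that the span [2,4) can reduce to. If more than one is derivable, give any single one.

(N/NP)/NP

[0,5] S   >
  [0,2] S/(N/NP)   >
    [0,1] "often" : (S/(N/NP))/PP
    [1,2] "ate" : PP
  [2,5] N/NP   >
    [2,4] (N/NP)/NP   <
      [2,3] "found" : NP
      [3,4] "song" : ((N/NP)/NP)\NP
    [4,5] "liked" : NP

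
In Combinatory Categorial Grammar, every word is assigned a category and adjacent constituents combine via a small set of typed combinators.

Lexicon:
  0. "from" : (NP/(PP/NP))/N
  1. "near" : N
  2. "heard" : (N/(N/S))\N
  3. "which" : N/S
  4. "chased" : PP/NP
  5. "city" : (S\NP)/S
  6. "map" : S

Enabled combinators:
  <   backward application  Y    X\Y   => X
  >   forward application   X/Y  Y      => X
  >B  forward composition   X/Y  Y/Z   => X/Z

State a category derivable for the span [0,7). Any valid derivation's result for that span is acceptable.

[0,7] S   <
  [0,5] NP   >
    [0,4] NP/(PP/NP)   >
      [0,1] "from" : (NP/(PP/NP))/N
      [1,4] N   >
        [1,3] N/(N/S)   <
          [1,2] "near" : N
          [2,3] "heard" : (N/(N/S))\N
        [3,4] "which" : N/S
    [4,5] "chased" : PP/NP
  [5,7] S\NP   >
    [5,6] "city" : (S\NP)/S
    [6,7] "map" : S

S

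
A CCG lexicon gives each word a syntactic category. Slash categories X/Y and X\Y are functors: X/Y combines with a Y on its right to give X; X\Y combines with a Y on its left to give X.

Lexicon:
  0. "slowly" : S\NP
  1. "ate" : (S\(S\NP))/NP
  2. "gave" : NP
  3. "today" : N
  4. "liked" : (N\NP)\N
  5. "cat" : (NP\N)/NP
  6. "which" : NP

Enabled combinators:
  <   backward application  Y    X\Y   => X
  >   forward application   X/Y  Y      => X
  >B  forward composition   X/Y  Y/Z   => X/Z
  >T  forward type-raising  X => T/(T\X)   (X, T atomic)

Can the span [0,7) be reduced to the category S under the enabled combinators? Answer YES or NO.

YES

[0,7] S   <
  [0,1] "slowly" : S\NP
  [1,7] S\(S\NP)   >
    [1,2] "ate" : (S\(S\NP))/NP
    [2,7] NP   <
      [2,5] N   <
        [2,3] "gave" : NP
        [3,5] N\NP   <
          [3,4] "today" : N
          [4,5] "liked" : (N\NP)\N
      [5,7] NP\N   >
        [5,6] "cat" : (NP\N)/NP
        [6,7] "which" : NP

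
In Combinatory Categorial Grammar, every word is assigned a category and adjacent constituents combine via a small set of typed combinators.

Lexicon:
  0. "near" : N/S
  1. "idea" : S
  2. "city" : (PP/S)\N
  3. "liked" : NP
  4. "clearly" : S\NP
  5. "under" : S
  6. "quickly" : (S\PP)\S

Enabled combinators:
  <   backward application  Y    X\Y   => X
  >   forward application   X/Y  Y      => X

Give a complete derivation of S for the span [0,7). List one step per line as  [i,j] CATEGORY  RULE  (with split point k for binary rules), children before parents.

[0,7] S   <
  [0,5] PP   >
    [0,3] PP/S   <
      [0,2] N   >
        [0,1] "near" : N/S
        [1,2] "idea" : S
      [2,3] "city" : (PP/S)\N
    [3,5] S   <
      [3,4] "liked" : NP
      [4,5] "clearly" : S\NP
  [5,7] S\PP   <
    [5,6] "under" : S
    [6,7] "quickly" : (S\PP)\S

[0,1] N/S  lex  "near"
[1,2] S  lex  "idea"
[0,2] N  >  k=1
[2,3] (PP/S)\N  lex  "city"
[0,3] PP/S  <  k=2
[3,4] NP  lex  "liked"
[4,5] S\NP  lex  "clearly"
[3,5] S  <  k=4
[0,5] PP  >  k=3
[5,6] S  lex  "under"
[6,7] (S\PP)\S  lex  "quickly"
[5,7] S\PP  <  k=6
[0,7] S  <  k=5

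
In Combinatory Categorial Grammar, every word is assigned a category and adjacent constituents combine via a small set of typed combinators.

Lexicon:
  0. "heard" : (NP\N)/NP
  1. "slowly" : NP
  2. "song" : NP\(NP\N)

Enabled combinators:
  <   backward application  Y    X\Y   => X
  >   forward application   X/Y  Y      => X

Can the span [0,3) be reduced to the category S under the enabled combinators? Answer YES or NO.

NO

(NP\N)/NP NP NP\(NP\N)
CKY chart[0,3] = {NP}; S ∉ chart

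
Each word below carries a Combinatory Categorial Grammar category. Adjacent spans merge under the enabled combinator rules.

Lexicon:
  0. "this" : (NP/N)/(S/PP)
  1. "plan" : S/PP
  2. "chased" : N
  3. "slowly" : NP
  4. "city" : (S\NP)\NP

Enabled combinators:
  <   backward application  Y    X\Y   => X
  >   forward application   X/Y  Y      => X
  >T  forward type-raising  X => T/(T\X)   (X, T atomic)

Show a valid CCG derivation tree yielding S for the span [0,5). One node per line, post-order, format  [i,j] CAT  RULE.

[0,5] S   <
  [0,3] NP   >
    [0,2] NP/N   >
      [0,1] "this" : (NP/N)/(S/PP)
      [1,2] "plan" : S/PP
    [2,3] "chased" : N
  [3,5] S\NP   <
    [3,4] "slowly" : NP
    [4,5] "city" : (S\NP)\NP

[0,1] (NP/N)/(S/PP)  lex  "this"
[1,2] S/PP  lex  "plan"
[0,2] NP/N  >  k=1
[2,3] N  lex  "chased"
[0,3] NP  >  k=2
[3,4] NP  lex  "slowly"
[4,5] (S\NP)\NP  lex  "city"
[3,5] S\NP  <  k=4
[0,5] S  <  k=3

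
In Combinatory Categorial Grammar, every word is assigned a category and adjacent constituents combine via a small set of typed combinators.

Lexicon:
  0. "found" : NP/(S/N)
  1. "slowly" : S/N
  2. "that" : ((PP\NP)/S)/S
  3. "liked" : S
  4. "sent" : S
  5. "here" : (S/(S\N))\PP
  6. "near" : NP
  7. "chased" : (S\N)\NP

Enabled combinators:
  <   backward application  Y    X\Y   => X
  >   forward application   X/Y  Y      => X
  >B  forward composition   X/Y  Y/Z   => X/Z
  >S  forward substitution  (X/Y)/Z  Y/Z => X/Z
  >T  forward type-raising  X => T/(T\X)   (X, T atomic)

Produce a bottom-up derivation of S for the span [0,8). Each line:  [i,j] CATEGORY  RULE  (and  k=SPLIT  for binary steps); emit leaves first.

[0,1] NP/(S/N)  lex  "found"
[1,2] S/N  lex  "slowly"
[0,2] NP  >  k=1
[2,3] ((PP\NP)/S)/S  lex  "that"
[3,4] S  lex  "liked"
[2,4] (PP\NP)/S  >  k=3
[4,5] S  lex  "sent"
[2,5] PP\NP  >  k=4
[0,5] PP  <  k=2
[5,6] (S/(S\N))\PP  lex  "here"
[0,6] S/(S\N)  <  k=5
[6,7] NP  lex  "near"
[7,8] (S\N)\NP  lex  "chased"
[6,8] S\N  <  k=7
[0,8] S  >  k=6

[0,8] S   >
  [0,6] S/(S\N)   <
    [0,5] PP   <
      [0,2] NP   >
        [0,1] "found" : NP/(S/N)
        [1,2] "slowly" : S/N
      [2,5] PP\NP   >
        [2,4] (PP\NP)/S   >
          [2,3] "that" : ((PP\NP)/S)/S
          [3,4] "liked" : S
        [4,5] "sent" : S
    [5,6] "here" : (S/(S\N))\PP
  [6,8] S\N   <
    [6,7] "near" : NP
    [7,8] "chased" : (S\N)\NP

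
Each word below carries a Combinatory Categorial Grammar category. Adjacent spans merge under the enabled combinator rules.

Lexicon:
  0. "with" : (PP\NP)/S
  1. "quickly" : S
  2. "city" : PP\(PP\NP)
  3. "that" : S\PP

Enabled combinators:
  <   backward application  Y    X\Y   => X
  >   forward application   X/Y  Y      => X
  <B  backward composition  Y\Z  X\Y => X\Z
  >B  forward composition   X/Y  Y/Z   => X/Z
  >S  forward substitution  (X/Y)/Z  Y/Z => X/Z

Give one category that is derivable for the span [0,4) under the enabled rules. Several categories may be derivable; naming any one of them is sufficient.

S

[0,4] S   <
  [0,3] PP   <
    [0,2] PP\NP   >
      [0,1] "with" : (PP\NP)/S
      [1,2] "quickly" : S
    [2,3] "city" : PP\(PP\NP)
  [3,4] "that" : S\PP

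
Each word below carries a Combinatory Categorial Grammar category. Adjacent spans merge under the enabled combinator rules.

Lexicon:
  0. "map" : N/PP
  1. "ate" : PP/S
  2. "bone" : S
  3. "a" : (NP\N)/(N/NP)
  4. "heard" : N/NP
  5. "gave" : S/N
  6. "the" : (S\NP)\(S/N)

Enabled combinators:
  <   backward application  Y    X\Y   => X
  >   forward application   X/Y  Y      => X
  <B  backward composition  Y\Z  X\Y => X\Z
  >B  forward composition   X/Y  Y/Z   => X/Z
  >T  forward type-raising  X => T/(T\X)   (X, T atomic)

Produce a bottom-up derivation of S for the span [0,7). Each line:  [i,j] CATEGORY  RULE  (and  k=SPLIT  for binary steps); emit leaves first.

[0,7] S   <
  [0,5] NP   <
    [0,3] N   >
      [0,2] N/S   >B
        [0,1] "map" : N/PP
        [1,2] "ate" : PP/S
      [2,3] "bone" : S
    [3,5] NP\N   >
      [3,4] "a" : (NP\N)/(N/NP)
      [4,5] "heard" : N/NP
  [5,7] S\NP   <
    [5,6] "gave" : S/N
    [6,7] "the" : (S\NP)\(S/N)

[0,1] N/PP  lex  "map"
[1,2] PP/S  lex  "ate"
[0,2] N/S  >B  k=1
[2,3] S  lex  "bone"
[0,3] N  >  k=2
[3,4] (NP\N)/(N/NP)  lex  "a"
[4,5] N/NP  lex  "heard"
[3,5] NP\N  >  k=4
[0,5] NP  <  k=3
[5,6] S/N  lex  "gave"
[6,7] (S\NP)\(S/N)  lex  "the"
[5,7] S\NP  <  k=6
[0,7] S  <  k=5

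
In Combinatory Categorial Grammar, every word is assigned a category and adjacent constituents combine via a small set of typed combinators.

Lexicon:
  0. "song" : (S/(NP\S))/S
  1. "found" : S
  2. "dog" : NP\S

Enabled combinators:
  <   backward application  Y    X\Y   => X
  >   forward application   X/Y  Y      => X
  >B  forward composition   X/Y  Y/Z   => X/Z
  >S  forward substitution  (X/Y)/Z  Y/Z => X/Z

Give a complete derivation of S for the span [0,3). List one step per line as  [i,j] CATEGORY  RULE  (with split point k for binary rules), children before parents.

[0,3] S   >
  [0,2] S/(NP\S)   >
    [0,1] "song" : (S/(NP\S))/S
    [1,2] "found" : S
  [2,3] "dog" : NP\S

[0,1] (S/(NP\S))/S  lex  "song"
[1,2] S  lex  "found"
[0,2] S/(NP\S)  >  k=1
[2,3] NP\S  lex  "dog"
[0,3] S  >  k=2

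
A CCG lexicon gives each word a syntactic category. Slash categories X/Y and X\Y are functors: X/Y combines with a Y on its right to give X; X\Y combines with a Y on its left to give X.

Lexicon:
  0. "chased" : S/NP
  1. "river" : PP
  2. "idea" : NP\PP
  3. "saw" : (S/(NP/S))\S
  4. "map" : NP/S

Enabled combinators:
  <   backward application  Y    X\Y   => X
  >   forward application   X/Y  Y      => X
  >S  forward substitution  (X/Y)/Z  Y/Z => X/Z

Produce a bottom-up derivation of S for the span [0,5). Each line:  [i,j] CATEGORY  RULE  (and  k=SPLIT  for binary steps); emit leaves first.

[0,1] S/NP  lex  "chased"
[1,2] PP  lex  "river"
[2,3] NP\PP  lex  "idea"
[1,3] NP  <  k=2
[0,3] S  >  k=1
[3,4] (S/(NP/S))\S  lex  "saw"
[0,4] S/(NP/S)  <  k=3
[4,5] NP/S  lex  "map"
[0,5] S  >  k=4

[0,5] S   >
  [0,4] S/(NP/S)   <
    [0,3] S   >
      [0,1] "chased" : S/NP
      [1,3] NP   <
        [1,2] "river" : PP
        [2,3] "idea" : NP\PP
    [3,4] "saw" : (S/(NP/S))\S
  [4,5] "map" : NP/S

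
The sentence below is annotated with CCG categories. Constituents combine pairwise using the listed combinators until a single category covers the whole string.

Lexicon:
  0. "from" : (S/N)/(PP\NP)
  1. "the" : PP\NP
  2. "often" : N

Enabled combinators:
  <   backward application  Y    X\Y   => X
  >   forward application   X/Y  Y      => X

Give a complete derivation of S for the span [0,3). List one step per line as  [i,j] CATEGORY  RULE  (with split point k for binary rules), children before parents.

[0,1] (S/N)/(PP\NP)  lex  "from"
[1,2] PP\NP  lex  "the"
[0,2] S/N  >  k=1
[2,3] N  lex  "often"
[0,3] S  >  k=2

[0,3] S   >
  [0,2] S/N   >
    [0,1] "from" : (S/N)/(PP\NP)
    [1,2] "the" : PP\NP
  [2,3] "often" : N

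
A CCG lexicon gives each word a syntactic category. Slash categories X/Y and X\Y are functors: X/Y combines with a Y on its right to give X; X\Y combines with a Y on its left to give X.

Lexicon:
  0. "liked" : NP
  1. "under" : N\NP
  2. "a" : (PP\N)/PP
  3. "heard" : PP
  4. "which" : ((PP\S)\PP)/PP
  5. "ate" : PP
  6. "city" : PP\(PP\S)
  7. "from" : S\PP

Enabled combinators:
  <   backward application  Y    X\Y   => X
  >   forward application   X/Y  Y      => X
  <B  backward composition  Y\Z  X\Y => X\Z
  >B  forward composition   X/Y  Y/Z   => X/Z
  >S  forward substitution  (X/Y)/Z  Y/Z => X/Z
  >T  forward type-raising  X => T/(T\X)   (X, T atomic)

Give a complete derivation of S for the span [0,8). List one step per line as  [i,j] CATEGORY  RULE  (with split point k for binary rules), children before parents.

[0,8] S   <
  [0,2] N   <
    [0,1] "liked" : NP
    [1,2] "under" : N\NP
  [2,8] S\N   <B
    [2,7] PP\N   >
      [2,3] "a" : (PP\N)/PP
      [3,7] PP   <
        [3,6] PP\S   <
          [3,4] "heard" : PP
          [4,6] (PP\S)\PP   >
            [4,5] "which" : ((PP\S)\PP)/PP
            [5,6] "ate" : PP
        [6,7] "city" : PP\(PP\S)
    [7,8] "from" : S\PP

[0,1] NP  lex  "liked"
[1,2] N\NP  lex  "under"
[0,2] N  <  k=1
[2,3] (PP\N)/PP  lex  "a"
[3,4] PP  lex  "heard"
[4,5] ((PP\S)\PP)/PP  lex  "which"
[5,6] PP  lex  "ate"
[4,6] (PP\S)\PP  >  k=5
[3,6] PP\S  <  k=4
[6,7] PP\(PP\S)  lex  "city"
[3,7] PP  <  k=6
[2,7] PP\N  >  k=3
[7,8] S\PP  lex  "from"
[2,8] S\N  <B  k=7
[0,8] S  <  k=2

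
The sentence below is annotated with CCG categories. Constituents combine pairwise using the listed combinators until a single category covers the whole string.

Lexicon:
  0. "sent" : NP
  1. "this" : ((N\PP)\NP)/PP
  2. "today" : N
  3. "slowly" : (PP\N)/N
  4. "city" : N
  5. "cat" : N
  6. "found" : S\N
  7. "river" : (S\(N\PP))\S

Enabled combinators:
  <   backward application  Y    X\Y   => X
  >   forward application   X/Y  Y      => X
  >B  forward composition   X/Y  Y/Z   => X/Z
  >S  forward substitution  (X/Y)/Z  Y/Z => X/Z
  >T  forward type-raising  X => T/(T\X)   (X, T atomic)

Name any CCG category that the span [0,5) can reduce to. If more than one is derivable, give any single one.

N\PP

[0,8] S   <
  [0,5] N\PP   <
    [0,1] "sent" : NP
    [1,5] (N\PP)\NP   >
      [1,2] "this" : ((N\PP)\NP)/PP
      [2,5] PP   <
        [2,3] "today" : N
        [3,5] PP\N   >
          [3,4] "slowly" : (PP\N)/N
          [4,5] "city" : N
  [5,8] S\(N\PP)   <
    [5,7] S   <
      [5,6] "cat" : N
      [6,7] "found" : S\N
    [7,8] "river" : (S\(N\PP))\S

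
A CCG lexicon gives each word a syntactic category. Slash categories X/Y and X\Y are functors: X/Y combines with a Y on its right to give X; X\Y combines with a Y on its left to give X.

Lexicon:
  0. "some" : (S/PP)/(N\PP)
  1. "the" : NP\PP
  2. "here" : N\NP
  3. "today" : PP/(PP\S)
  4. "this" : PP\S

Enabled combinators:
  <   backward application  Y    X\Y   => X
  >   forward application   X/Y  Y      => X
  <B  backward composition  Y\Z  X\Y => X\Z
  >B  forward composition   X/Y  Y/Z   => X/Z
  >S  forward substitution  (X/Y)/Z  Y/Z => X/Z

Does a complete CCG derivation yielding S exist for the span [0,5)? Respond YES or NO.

[0,5] S   >
  [0,3] S/PP   >
    [0,1] "some" : (S/PP)/(N\PP)
    [1,3] N\PP   <B
      [1,2] "the" : NP\PP
      [2,3] "here" : N\NP
  [3,5] PP   >
    [3,4] "today" : PP/(PP\S)
    [4,5] "this" : PP\S

YES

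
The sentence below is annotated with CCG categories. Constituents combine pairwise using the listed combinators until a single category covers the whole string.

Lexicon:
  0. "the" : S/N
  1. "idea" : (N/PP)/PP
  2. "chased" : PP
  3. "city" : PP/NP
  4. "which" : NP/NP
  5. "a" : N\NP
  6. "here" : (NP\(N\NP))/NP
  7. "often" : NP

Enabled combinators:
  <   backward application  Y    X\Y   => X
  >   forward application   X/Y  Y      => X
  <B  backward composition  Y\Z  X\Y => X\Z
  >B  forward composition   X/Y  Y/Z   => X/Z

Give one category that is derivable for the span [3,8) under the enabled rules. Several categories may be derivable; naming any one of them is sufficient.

PP

[0,8] S   >
  [0,3] S/PP   >B
    [0,1] "the" : S/N
    [1,3] N/PP   >
      [1,2] "idea" : (N/PP)/PP
      [2,3] "chased" : PP
  [3,8] PP   >
    [3,5] PP/NP   >B
      [3,4] "city" : PP/NP
      [4,5] "which" : NP/NP
    [5,8] NP   <
      [5,6] "a" : N\NP
      [6,8] NP\(N\NP)   >
        [6,7] "here" : (NP\(N\NP))/NP
        [7,8] "often" : NP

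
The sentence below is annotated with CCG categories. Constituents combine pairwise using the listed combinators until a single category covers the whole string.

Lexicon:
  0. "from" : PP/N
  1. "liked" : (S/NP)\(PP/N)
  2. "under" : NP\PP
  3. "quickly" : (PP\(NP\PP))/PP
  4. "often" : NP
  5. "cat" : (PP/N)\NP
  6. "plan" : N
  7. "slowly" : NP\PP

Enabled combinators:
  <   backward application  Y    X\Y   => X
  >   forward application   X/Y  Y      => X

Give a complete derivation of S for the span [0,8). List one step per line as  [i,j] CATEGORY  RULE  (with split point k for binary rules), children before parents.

[0,8] S   >
  [0,2] S/NP   <
    [0,1] "from" : PP/N
    [1,2] "liked" : (S/NP)\(PP/N)
  [2,8] NP   <
    [2,7] PP   <
      [2,3] "under" : NP\PP
      [3,7] PP\(NP\PP)   >
        [3,4] "quickly" : (PP\(NP\PP))/PP
        [4,7] PP   >
          [4,6] PP/N   <
            [4,5] "often" : NP
            [5,6] "cat" : (PP/N)\NP
          [6,7] "plan" : N
    [7,8] "slowly" : NP\PP

[0,1] PP/N  lex  "from"
[1,2] (S/NP)\(PP/N)  lex  "liked"
[0,2] S/NP  <  k=1
[2,3] NP\PP  lex  "under"
[3,4] (PP\(NP\PP))/PP  lex  "quickly"
[4,5] NP  lex  "often"
[5,6] (PP/N)\NP  lex  "cat"
[4,6] PP/N  <  k=5
[6,7] N  lex  "plan"
[4,7] PP  >  k=6
[3,7] PP\(NP\PP)  >  k=4
[2,7] PP  <  k=3
[7,8] NP\PP  lex  "slowly"
[2,8] NP  <  k=7
[0,8] S  >  k=2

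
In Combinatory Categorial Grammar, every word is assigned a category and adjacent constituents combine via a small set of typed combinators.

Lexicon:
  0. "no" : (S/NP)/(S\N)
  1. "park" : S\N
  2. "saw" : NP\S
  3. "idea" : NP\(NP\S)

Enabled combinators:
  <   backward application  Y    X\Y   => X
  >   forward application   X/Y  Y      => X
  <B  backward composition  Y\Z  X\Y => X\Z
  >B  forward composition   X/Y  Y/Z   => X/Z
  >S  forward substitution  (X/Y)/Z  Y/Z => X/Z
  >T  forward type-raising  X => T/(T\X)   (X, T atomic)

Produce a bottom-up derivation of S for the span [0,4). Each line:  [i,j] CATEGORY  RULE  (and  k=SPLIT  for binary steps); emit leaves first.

[0,4] S   >
  [0,2] S/NP   >
    [0,1] "no" : (S/NP)/(S\N)
    [1,2] "park" : S\N
  [2,4] NP   <
    [2,3] "saw" : NP\S
    [3,4] "idea" : NP\(NP\S)

[0,1] (S/NP)/(S\N)  lex  "no"
[1,2] S\N  lex  "park"
[0,2] S/NP  >  k=1
[2,3] NP\S  lex  "saw"
[3,4] NP\(NP\S)  lex  "idea"
[2,4] NP  <  k=3
[0,4] S  >  k=2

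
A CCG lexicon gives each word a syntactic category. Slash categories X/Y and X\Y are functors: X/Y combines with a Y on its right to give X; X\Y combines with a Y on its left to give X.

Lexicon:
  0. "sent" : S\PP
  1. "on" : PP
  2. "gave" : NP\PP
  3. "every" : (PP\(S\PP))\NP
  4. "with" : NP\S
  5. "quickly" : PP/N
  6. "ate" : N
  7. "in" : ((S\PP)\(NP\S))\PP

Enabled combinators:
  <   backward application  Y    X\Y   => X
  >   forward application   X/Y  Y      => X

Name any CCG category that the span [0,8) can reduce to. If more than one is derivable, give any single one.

[0,8] S   <
  [0,4] PP   <
    [0,1] "sent" : S\PP
    [1,4] PP\(S\PP)   <
      [1,3] NP   <
        [1,2] "on" : PP
        [2,3] "gave" : NP\PP
      [3,4] "every" : (PP\(S\PP))\NP
  [4,8] S\PP   <
    [4,5] "with" : NP\S
    [5,8] (S\PP)\(NP\S)   <
      [5,7] PP   >
        [5,6] "quickly" : PP/N
        [6,7] "ate" : N
      [7,8] "in" : ((S\PP)\(NP\S))\PP

S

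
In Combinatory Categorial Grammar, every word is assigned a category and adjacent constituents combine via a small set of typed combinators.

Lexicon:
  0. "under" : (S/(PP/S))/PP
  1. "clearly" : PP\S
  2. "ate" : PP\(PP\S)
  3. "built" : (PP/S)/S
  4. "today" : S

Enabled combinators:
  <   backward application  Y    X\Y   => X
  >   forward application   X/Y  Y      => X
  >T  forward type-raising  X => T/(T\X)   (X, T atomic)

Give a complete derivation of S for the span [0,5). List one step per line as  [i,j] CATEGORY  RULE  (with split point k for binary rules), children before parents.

[0,5] S   >
  [0,3] S/(PP/S)   >
    [0,1] "under" : (S/(PP/S))/PP
    [1,3] PP   <
      [1,2] "clearly" : PP\S
      [2,3] "ate" : PP\(PP\S)
  [3,5] PP/S   >
    [3,4] "built" : (PP/S)/S
    [4,5] "today" : S

[0,1] (S/(PP/S))/PP  lex  "under"
[1,2] PP\S  lex  "clearly"
[2,3] PP\(PP\S)  lex  "ate"
[1,3] PP  <  k=2
[0,3] S/(PP/S)  >  k=1
[3,4] (PP/S)/S  lex  "built"
[4,5] S  lex  "today"
[3,5] PP/S  >  k=4
[0,5] S  >  k=3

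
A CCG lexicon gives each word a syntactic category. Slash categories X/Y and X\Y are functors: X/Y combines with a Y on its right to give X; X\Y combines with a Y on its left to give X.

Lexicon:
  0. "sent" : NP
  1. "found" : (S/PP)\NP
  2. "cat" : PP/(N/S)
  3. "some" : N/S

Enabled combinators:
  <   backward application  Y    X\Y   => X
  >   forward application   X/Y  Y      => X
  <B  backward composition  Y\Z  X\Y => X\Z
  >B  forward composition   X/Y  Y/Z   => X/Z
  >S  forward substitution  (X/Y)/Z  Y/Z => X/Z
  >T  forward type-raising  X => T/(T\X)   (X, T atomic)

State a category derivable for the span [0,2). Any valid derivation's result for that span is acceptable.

[0,4] S   >
  [0,2] S/PP   <
    [0,1] "sent" : NP
    [1,2] "found" : (S/PP)\NP
  [2,4] PP   >
    [2,3] "cat" : PP/(N/S)
    [3,4] "some" : N/S

S/PP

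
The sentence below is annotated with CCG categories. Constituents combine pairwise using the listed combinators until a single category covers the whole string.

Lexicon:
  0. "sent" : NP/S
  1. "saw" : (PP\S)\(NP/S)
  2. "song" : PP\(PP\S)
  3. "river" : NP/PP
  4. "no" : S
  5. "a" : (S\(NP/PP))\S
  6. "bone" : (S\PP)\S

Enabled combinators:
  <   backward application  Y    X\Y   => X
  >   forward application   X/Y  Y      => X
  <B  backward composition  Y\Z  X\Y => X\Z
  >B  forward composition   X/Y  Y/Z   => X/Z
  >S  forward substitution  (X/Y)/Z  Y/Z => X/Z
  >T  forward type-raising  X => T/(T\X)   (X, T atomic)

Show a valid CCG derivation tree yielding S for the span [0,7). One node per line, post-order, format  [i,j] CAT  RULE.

[0,1] NP/S  lex  "sent"
[1,2] (PP\S)\(NP/S)  lex  "saw"
[0,2] PP\S  <  k=1
[2,3] PP\(PP\S)  lex  "song"
[0,3] PP  <  k=2
[3,4] NP/PP  lex  "river"
[4,5] S  lex  "no"
[5,6] (S\(NP/PP))\S  lex  "a"
[4,6] S\(NP/PP)  <  k=5
[3,6] S  <  k=4
[6,7] (S\PP)\S  lex  "bone"
[3,7] S\PP  <  k=6
[0,7] S  <  k=3

[0,7] S   <
  [0,3] PP   <
    [0,2] PP\S   <
      [0,1] "sent" : NP/S
      [1,2] "saw" : (PP\S)\(NP/S)
    [2,3] "song" : PP\(PP\S)
  [3,7] S\PP   <
    [3,6] S   <
      [3,4] "river" : NP/PP
      [4,6] S\(NP/PP)   <
        [4,5] "no" : S
        [5,6] "a" : (S\(NP/PP))\S
    [6,7] "bone" : (S\PP)\S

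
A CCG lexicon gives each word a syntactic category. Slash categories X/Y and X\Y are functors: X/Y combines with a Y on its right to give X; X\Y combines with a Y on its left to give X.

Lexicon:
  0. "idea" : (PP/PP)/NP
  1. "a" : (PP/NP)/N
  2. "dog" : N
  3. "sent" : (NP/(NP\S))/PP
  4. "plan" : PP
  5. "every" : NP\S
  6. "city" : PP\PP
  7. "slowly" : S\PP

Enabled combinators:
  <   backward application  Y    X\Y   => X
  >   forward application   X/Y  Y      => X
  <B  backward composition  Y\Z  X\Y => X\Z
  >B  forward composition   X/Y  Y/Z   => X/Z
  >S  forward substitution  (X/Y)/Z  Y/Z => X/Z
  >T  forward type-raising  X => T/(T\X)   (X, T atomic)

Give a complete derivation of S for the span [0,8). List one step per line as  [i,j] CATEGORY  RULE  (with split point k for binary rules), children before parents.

[0,1] (PP/PP)/NP  lex  "idea"
[1,2] (PP/NP)/N  lex  "a"
[2,3] N  lex  "dog"
[1,3] PP/NP  >  k=2
[0,3] PP/NP  >S  k=1
[3,4] (NP/(NP\S))/PP  lex  "sent"
[4,5] PP  lex  "plan"
[3,5] NP/(NP\S)  >  k=4
[5,6] NP\S  lex  "every"
[3,6] NP  >  k=5
[0,6] PP  >  k=3
[6,7] PP\PP  lex  "city"
[7,8] S\PP  lex  "slowly"
[6,8] S\PP  <B  k=7
[0,8] S  <  k=6

[0,8] S   <
  [0,6] PP   >
    [0,3] PP/NP   >S
      [0,1] "idea" : (PP/PP)/NP
      [1,3] PP/NP   >
        [1,2] "a" : (PP/NP)/N
        [2,3] "dog" : N
    [3,6] NP   >
      [3,5] NP/(NP\S)   >
        [3,4] "sent" : (NP/(NP\S))/PP
        [4,5] "plan" : PP
      [5,6] "every" : NP\S
  [6,8] S\PP   <B
    [6,7] "city" : PP\PP
    [7,8] "slowly" : S\PP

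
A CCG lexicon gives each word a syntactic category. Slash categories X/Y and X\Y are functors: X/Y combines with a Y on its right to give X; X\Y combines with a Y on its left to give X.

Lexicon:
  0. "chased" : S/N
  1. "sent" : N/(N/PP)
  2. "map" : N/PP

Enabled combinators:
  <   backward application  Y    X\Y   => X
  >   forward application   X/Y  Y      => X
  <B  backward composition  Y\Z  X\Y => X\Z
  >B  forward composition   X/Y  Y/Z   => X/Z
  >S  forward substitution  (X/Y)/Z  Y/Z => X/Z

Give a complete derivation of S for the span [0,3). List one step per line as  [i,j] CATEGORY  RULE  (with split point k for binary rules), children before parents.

[0,3] S   >
  [0,1] "chased" : S/N
  [1,3] N   >
    [1,2] "sent" : N/(N/PP)
    [2,3] "map" : N/PP

[0,1] S/N  lex  "chased"
[1,2] N/(N/PP)  lex  "sent"
[2,3] N/PP  lex  "map"
[1,3] N  >  k=2
[0,3] S  >  k=1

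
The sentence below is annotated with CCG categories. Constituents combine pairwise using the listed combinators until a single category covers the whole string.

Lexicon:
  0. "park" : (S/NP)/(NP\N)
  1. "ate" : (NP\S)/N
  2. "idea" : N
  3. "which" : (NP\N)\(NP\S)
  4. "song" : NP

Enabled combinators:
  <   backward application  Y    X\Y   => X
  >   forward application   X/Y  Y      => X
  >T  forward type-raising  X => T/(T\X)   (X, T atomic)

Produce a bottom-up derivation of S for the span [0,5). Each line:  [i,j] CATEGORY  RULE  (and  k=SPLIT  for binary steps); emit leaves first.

[0,5] S   >
  [0,4] S/NP   >
    [0,1] "park" : (S/NP)/(NP\N)
    [1,4] NP\N   <
      [1,3] NP\S   >
        [1,2] "ate" : (NP\S)/N
        [2,3] "idea" : N
      [3,4] "which" : (NP\N)\(NP\S)
  [4,5] "song" : NP

[0,1] (S/NP)/(NP\N)  lex  "park"
[1,2] (NP\S)/N  lex  "ate"
[2,3] N  lex  "idea"
[1,3] NP\S  >  k=2
[3,4] (NP\N)\(NP\S)  lex  "which"
[1,4] NP\N  <  k=3
[0,4] S/NP  >  k=1
[4,5] NP  lex  "song"
[0,5] S  >  k=4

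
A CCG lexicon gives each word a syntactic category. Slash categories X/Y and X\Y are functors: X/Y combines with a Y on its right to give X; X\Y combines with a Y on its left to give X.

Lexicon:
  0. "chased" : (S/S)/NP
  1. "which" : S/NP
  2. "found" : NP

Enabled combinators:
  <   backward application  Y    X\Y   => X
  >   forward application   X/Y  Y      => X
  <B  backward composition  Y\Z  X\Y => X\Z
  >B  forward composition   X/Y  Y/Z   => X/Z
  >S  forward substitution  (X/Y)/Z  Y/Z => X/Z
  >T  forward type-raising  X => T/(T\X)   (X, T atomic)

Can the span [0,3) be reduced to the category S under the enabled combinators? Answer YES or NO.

YES

[0,3] S   >
  [0,2] S/NP   >S
    [0,1] "chased" : (S/S)/NP
    [1,2] "which" : S/NP
  [2,3] "found" : NP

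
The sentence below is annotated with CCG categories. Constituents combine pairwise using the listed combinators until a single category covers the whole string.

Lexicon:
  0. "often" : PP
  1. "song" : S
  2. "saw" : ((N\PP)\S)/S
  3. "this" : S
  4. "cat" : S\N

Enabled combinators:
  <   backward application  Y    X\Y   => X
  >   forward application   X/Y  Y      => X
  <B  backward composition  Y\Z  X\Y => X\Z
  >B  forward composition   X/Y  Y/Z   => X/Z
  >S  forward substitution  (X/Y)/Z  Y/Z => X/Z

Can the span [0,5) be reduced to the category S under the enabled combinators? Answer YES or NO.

YES

[0,5] S   <
  [0,1] "often" : PP
  [1,5] S\PP   <B
    [1,4] N\PP   <
      [1,2] "song" : S
      [2,4] (N\PP)\S   >
        [2,3] "saw" : ((N\PP)\S)/S
        [3,4] "this" : S
    [4,5] "cat" : S\N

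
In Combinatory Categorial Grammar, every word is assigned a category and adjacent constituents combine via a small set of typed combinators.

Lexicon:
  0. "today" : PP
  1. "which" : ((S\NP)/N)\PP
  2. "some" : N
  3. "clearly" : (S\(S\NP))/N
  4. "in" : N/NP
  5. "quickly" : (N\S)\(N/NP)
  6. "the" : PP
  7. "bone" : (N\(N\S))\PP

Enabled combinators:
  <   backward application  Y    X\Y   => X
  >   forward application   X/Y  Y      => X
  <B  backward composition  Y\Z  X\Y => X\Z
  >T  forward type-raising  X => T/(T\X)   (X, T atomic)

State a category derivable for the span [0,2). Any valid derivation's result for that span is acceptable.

(S\NP)/N

[0,8] S   <
  [0,3] S\NP   >
    [0,2] (S\NP)/N   <
      [0,1] "today" : PP
      [1,2] "which" : ((S\NP)/N)\PP
    [2,3] "some" : N
  [3,8] S\(S\NP)   >
    [3,4] "clearly" : (S\(S\NP))/N
    [4,8] N   <
      [4,6] N\S   <
        [4,5] "in" : N/NP
        [5,6] "quickly" : (N\S)\(N/NP)
      [6,8] N\(N\S)   <
        [6,7] "the" : PP
        [7,8] "bone" : (N\(N\S))\PP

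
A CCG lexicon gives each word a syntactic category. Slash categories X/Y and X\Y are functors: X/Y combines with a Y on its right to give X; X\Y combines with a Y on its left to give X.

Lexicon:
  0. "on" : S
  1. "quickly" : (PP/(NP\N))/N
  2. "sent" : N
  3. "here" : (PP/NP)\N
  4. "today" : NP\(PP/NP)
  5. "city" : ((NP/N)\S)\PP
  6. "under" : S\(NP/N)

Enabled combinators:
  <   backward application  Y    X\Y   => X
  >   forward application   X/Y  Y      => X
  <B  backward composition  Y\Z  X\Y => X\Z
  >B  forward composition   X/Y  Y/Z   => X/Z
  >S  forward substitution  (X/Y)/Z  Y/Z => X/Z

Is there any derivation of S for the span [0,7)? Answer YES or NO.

[0,7] S   <
  [0,6] NP/N   <
    [0,1] "on" : S
    [1,6] (NP/N)\S   <
      [1,5] PP   >
        [1,3] PP/(NP\N)   >
          [1,2] "quickly" : (PP/(NP\N))/N
          [2,3] "sent" : N
        [3,5] NP\N   <B
          [3,4] "here" : (PP/NP)\N
          [4,5] "today" : NP\(PP/NP)
      [5,6] "city" : ((NP/N)\S)\PP
  [6,7] "under" : S\(NP/N)

YES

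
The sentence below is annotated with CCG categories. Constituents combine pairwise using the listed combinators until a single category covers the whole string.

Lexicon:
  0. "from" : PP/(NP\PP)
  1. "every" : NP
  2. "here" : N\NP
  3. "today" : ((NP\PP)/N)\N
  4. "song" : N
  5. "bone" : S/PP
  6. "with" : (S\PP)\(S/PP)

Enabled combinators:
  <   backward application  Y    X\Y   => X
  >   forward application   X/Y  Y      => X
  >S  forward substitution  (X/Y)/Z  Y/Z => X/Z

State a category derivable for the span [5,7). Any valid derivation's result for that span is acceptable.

S\PP

[0,7] S   <
  [0,5] PP   >
    [0,1] "from" : PP/(NP\PP)
    [1,5] NP\PP   >
      [1,4] (NP\PP)/N   <
        [1,3] N   <
          [1,2] "every" : NP
          [2,3] "here" : N\NP
        [3,4] "today" : ((NP\PP)/N)\N
      [4,5] "song" : N
  [5,7] S\PP   <
    [5,6] "bone" : S/PP
    [6,7] "with" : (S\PP)\(S/PP)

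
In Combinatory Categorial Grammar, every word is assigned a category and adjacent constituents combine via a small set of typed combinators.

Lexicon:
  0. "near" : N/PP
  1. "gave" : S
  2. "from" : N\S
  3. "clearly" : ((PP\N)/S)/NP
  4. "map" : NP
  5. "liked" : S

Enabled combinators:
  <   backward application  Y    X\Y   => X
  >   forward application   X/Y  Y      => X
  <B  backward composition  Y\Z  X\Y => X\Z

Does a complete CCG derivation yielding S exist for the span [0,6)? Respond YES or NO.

NO

N/PP S N\S ((PP\N)/S)/NP NP S
CKY chart[0,6] = {N}; S ∉ chart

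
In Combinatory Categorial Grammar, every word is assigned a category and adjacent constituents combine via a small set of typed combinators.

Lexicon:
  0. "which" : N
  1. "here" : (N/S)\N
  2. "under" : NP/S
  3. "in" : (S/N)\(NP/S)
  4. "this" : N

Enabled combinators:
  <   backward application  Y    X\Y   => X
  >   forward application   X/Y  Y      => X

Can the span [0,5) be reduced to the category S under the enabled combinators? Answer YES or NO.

NO

N (N/S)\N NP/S (S/N)\(NP/S) N
CKY chart[0,5] = {N}; S ∉ chart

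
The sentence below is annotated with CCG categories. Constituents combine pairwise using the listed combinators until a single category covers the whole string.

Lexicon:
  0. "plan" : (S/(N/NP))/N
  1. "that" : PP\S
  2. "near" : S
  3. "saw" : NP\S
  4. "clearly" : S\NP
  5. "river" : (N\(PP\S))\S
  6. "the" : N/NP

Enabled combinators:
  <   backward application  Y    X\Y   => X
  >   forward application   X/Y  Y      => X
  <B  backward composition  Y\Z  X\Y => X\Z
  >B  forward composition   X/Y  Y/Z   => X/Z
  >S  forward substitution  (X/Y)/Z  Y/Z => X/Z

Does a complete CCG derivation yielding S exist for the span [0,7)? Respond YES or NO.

YES

[0,7] S   >
  [0,6] S/(N/NP)   >
    [0,1] "plan" : (S/(N/NP))/N
    [1,6] N   <
      [1,2] "that" : PP\S
      [2,6] N\(PP\S)   <
        [2,5] S   <
          [2,4] NP   <
            [2,3] "near" : S
            [3,4] "saw" : NP\S
          [4,5] "clearly" : S\NP
        [5,6] "river" : (N\(PP\S))\S
  [6,7] "the" : N/NP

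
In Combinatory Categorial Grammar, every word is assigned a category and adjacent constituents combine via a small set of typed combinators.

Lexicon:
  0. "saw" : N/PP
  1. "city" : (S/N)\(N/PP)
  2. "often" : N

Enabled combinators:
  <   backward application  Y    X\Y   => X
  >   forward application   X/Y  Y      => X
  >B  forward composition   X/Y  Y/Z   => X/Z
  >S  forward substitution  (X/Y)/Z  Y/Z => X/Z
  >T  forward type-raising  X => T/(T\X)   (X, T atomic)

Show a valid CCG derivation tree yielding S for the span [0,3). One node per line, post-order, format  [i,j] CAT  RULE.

[0,3] S   >
  [0,2] S/N   <
    [0,1] "saw" : N/PP
    [1,2] "city" : (S/N)\(N/PP)
  [2,3] "often" : N

[0,1] N/PP  lex  "saw"
[1,2] (S/N)\(N/PP)  lex  "city"
[0,2] S/N  <  k=1
[2,3] N  lex  "often"
[0,3] S  >  k=2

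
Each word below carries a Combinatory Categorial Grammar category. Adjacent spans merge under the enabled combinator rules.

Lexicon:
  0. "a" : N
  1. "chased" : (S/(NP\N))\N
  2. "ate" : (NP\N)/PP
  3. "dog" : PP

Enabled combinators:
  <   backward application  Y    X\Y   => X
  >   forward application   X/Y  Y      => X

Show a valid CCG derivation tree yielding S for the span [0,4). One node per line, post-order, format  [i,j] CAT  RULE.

[0,4] S   >
  [0,2] S/(NP\N)   <
    [0,1] "a" : N
    [1,2] "chased" : (S/(NP\N))\N
  [2,4] NP\N   >
    [2,3] "ate" : (NP\N)/PP
    [3,4] "dog" : PP

[0,1] N  lex  "a"
[1,2] (S/(NP\N))\N  lex  "chased"
[0,2] S/(NP\N)  <  k=1
[2,3] (NP\N)/PP  lex  "ate"
[3,4] PP  lex  "dog"
[2,4] NP\N  >  k=3
[0,4] S  >  k=2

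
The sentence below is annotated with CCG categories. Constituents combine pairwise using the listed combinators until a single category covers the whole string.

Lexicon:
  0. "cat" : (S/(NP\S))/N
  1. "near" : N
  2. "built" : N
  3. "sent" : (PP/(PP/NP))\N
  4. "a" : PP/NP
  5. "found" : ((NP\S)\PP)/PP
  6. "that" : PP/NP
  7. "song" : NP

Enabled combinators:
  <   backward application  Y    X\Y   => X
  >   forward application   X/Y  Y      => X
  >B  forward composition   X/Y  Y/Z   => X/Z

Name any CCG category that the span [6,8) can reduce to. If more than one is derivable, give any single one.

PP

[0,8] S   >
  [0,2] S/(NP\S)   >
    [0,1] "cat" : (S/(NP\S))/N
    [1,2] "near" : N
  [2,8] NP\S   <
    [2,5] PP   >
      [2,4] PP/(PP/NP)   <
        [2,3] "built" : N
        [3,4] "sent" : (PP/(PP/NP))\N
      [4,5] "a" : PP/NP
    [5,8] (NP\S)\PP   >
      [5,6] "found" : ((NP\S)\PP)/PP
      [6,8] PP   >
        [6,7] "that" : PP/NP
        [7,8] "song" : NP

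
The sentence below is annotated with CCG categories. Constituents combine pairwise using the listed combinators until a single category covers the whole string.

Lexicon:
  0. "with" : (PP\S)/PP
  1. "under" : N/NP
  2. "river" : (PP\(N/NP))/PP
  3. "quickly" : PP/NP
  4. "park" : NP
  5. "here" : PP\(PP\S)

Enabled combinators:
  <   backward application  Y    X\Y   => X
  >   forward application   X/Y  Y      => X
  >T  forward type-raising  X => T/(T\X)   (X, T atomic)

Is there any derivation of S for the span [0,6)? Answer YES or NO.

(PP\S)/PP N/NP (PP\(N/NP))/PP PP/NP NP PP\(PP\S)
CKY chart[0,6] = {N/(N\PP), NP/(NP\PP), PP, PP/(PP\PP), S/(S\PP)}; S ∉ chart

NO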